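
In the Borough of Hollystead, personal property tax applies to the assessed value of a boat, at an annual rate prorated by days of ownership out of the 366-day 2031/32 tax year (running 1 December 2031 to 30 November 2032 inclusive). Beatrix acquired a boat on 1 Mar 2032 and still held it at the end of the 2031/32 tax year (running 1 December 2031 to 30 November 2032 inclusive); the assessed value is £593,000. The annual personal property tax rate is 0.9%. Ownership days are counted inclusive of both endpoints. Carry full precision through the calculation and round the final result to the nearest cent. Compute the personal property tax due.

£4,010.04

Days held (1 Mar – 30 Nov 2032): 275 out of 366
Tax = £593,000 × 0.9% × 275/366 = £4,010.0410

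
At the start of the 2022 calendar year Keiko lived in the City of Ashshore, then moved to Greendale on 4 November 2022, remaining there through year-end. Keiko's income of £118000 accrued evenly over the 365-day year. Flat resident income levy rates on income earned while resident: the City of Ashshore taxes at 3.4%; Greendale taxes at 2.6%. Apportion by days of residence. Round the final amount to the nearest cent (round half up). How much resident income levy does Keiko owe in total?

The City of Ashshore, 1 January – 3 November 2022: 307 days → £118000 × 3.4% × 307/365 = £3374.4767
Greendale, 4 November – 31 December 2022: 58 days → £118000 × 2.6% × 58/365 = £487.5178
Total = £3861.9945

£3861.99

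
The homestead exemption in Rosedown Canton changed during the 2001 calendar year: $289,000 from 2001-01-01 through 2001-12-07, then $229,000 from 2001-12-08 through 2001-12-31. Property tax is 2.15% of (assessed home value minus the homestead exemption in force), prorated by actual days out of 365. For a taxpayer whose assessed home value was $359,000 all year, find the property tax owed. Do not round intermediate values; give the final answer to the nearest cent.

2001-01-01 to 2001-12-07: 341 days, exemption $289,000 → ($359,000 − $289,000) × 2.15% × 341/365 = $1,406.0411
2001-12-08 to 2001-12-31: 24 days, exemption $229,000 → ($359,000 − $229,000) × 2.15% × 24/365 = $183.7808
Total = $1,589.8219

$1,589.82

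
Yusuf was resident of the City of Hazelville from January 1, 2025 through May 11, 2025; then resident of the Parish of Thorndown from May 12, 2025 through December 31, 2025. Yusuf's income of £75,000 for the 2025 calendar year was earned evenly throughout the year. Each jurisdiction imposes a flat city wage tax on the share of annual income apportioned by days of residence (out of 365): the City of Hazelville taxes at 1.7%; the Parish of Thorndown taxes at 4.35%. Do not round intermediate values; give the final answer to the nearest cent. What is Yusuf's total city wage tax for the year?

£2,549.18

The City of Hazelville, January 1 – May 11, 2025: 131 days → £75,000 × 1.7% × 131/365 = £457.6027
The Parish of Thorndown, May 12 – December 31, 2025: 234 days → £75,000 × 4.35% × 234/365 = £2,091.5753
Total = £2,549.1781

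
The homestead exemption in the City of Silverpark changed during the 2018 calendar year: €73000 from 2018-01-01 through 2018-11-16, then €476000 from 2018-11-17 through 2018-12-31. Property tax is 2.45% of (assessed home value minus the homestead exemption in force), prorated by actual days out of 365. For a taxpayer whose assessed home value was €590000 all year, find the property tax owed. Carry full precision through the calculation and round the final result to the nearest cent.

2018-01-01 to 2018-11-16: 320 days, exemption €73000 → (€590000 − €73000) × 2.45% × 320/365 = €11104.8767
2018-11-17 to 2018-12-31: 45 days, exemption €476000 → (€590000 − €476000) × 2.45% × 45/365 = €344.3425
Total = €11449.2192

€11449.22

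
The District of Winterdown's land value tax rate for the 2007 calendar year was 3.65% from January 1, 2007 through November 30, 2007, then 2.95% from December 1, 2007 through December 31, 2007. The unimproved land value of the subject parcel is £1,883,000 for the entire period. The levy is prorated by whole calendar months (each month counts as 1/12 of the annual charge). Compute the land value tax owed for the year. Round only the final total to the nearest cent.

January 1 – November 30, 2007: 11 months at 3.65% → £1,883,000 × 3.65% × 11/12 = £63,002.0417
December 1 – December 31, 2007: 1 month at 2.95% → £1,883,000 × 2.95% × 1/12 = £4,629.0417
Total = £67,631.0833

£67,631.08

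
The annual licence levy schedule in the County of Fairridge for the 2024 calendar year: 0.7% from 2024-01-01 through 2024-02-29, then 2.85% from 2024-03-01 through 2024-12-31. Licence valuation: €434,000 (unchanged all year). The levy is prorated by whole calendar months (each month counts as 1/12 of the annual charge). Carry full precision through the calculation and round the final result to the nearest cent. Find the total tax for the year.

2024-01-01 to 2024-02-29: 2 months at 0.7% → €434,000 × 0.7% × 2/12 = €506.3333
2024-03-01 to 2024-12-31: 10 months at 2.85% → €434,000 × 2.85% × 10/12 = €10,307.5000
Total = €10,813.8333

€10,813.83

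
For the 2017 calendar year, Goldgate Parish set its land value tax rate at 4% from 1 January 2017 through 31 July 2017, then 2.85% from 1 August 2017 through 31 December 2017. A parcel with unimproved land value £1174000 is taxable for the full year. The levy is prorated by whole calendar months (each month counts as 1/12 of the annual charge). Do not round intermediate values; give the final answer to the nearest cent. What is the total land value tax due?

1 January – 31 July 2017: 7 months at 4% → £1174000 × 4% × 7/12 = £27393.3333
1 August – 31 December 2017: 5 months at 2.85% → £1174000 × 2.85% × 5/12 = £13941.2500
Total = £41334.5833

£41334.58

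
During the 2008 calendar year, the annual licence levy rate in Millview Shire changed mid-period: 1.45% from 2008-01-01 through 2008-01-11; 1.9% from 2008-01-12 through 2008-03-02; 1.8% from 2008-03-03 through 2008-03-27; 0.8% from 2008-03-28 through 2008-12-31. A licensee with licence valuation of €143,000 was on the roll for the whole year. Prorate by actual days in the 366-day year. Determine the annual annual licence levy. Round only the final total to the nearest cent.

€1,488.80

2008-01-01 to 2008-01-11: 11 days at 1.45% → €143,000 × 1.45% × 11/366 = €62.3183
2008-01-12 to 2008-03-02: 51 days at 1.9% → €143,000 × 1.9% × 51/366 = €378.5984
2008-03-03 to 2008-03-27: 25 days at 1.8% → €143,000 × 1.8% × 25/366 = €175.8197
2008-03-28 to 2008-12-31: 279 days at 0.8% → €143,000 × 0.8% × 279/366 = €872.0656
Total = €1,488.8019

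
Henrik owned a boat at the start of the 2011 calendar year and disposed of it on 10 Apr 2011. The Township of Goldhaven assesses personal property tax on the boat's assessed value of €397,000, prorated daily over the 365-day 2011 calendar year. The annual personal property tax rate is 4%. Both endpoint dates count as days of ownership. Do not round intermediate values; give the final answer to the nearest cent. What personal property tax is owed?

Days held (1 Jan – 10 Apr 2011): 100 out of 365
Tax = €397,000 × 4% × 100/365 = €4,350.6849

€4,350.68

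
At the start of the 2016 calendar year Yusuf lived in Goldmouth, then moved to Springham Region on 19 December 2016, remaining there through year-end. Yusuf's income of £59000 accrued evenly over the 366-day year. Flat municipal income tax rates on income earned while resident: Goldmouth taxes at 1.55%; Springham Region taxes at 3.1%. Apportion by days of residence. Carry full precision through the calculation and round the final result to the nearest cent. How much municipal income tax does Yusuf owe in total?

Goldmouth, 1 January – 18 December 2016: 353 days → £59000 × 1.55% × 353/366 = £882.0178
Springham Region, 19 December – 31 December 2016: 13 days → £59000 × 3.1% × 13/366 = £64.9645
Total = £946.9822

£946.98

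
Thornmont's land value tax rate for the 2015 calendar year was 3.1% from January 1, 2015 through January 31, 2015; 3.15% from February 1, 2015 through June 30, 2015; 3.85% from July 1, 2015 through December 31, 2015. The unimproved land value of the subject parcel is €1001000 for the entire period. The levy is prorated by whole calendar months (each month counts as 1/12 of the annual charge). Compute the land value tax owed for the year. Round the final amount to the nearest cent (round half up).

€34993.29

January 1 – January 31, 2015: 1 month at 3.1% → €1001000 × 3.1% × 1/12 = €2585.9167
February 1 – June 30, 2015: 5 months at 3.15% → €1001000 × 3.15% × 5/12 = €13138.1250
July 1 – December 31, 2015: 6 months at 3.85% → €1001000 × 3.85% × 6/12 = €19269.2500
Total = €34993.2917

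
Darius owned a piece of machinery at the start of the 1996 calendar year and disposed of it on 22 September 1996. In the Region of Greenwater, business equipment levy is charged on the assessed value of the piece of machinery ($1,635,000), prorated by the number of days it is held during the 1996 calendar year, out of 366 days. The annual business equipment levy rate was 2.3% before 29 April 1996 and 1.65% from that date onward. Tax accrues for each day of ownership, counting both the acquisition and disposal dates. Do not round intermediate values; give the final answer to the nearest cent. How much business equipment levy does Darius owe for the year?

$23,061.99

1 January – 28 April 1996: 119 days at 2.3% → $1,635,000 × 2.3% × 119/366 = $12,226.7623
29 April – 22 September 1996: 147 days at 1.65% → $1,635,000 × 1.65% × 147/366 = $10,835.2254
Total = $23,061.9877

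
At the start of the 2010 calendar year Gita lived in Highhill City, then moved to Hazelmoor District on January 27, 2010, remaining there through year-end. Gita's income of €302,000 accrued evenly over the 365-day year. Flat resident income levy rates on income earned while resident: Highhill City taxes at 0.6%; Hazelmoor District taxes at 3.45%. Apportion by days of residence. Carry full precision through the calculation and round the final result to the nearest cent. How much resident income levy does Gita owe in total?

Highhill City, January 1 – January 26, 2010: 26 days → €302,000 × 0.6% × 26/365 = €129.0740
Hazelmoor District, January 27 – December 31, 2010: 339 days → €302,000 × 3.45% × 339/365 = €9,676.8247
Total = €9,805.8986

€9,805.90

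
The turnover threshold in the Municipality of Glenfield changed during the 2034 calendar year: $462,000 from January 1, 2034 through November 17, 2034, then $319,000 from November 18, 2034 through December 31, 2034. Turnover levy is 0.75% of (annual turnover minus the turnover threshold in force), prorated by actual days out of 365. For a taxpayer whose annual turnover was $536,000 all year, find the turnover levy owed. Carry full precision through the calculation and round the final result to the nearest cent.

$684.29

January 1 – November 17, 2034: 321 days, exemption $462,000 → ($536,000 − $462,000) × 0.75% × 321/365 = $488.0959
November 18 – December 31, 2034: 44 days, exemption $319,000 → ($536,000 − $319,000) × 0.75% × 44/365 = $196.1918
Total = $684.2877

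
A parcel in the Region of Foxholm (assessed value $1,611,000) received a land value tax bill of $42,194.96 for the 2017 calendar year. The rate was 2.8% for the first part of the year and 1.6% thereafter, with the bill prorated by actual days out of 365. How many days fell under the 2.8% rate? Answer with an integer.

Let d = days at the first rate; then 365 − d days at the second rate.
$1,611,000 × [2.8%·d + 1.6%·(365−d)] / 365 = $42,194.96
Solving gives d = 310, so the new rate took effect on November 7, 2017.

310 days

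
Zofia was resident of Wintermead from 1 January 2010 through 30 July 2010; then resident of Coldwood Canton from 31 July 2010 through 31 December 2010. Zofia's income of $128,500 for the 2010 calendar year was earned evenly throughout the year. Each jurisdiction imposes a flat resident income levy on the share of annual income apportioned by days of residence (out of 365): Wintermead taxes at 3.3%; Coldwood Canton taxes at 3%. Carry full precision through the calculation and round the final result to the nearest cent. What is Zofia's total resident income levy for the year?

$4,077.85

Wintermead, 1 January – 30 July 2010: 211 days → $128,500 × 3.3% × 211/365 = $2,451.3575
Coldwood Canton, 31 July – 31 December 2010: 154 days → $128,500 × 3% × 154/365 = $1,626.4932
Total = $4,077.8507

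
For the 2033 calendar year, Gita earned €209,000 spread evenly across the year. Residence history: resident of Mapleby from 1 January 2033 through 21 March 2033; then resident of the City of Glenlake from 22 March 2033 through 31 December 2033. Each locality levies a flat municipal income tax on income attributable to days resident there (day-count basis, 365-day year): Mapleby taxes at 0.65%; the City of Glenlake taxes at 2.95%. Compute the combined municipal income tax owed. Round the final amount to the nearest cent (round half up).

Mapleby, 1 January – 21 March 2033: 80 days → €209,000 × 0.65% × 80/365 = €297.7534
The City of Glenlake, 22 March – 31 December 2033: 285 days → €209,000 × 2.95% × 285/365 = €4,814.1575
Total = €5,111.9110

€5,111.91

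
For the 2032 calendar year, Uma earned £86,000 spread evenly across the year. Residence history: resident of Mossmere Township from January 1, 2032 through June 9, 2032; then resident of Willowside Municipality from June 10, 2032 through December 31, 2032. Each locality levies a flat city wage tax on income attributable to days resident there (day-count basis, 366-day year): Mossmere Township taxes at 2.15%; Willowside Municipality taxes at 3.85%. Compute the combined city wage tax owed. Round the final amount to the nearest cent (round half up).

Mossmere Township, January 1 – June 9, 2032: 161 days → £86,000 × 2.15% × 161/366 = £813.3579
Willowside Municipality, June 10 – December 31, 2032: 205 days → £86,000 × 3.85% × 205/366 = £1,854.5219
Total = £2,667.8798

£2,667.88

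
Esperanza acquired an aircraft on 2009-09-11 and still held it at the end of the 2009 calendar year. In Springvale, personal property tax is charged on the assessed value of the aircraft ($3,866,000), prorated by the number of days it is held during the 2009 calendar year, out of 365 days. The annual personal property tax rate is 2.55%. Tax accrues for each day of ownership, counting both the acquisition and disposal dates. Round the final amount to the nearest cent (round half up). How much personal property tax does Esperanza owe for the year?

Days held (2009-09-11 to 2009-12-31): 112 out of 365
Tax = $3,866,000 × 2.55% × 112/365 = $30,250.1260

$30,250.13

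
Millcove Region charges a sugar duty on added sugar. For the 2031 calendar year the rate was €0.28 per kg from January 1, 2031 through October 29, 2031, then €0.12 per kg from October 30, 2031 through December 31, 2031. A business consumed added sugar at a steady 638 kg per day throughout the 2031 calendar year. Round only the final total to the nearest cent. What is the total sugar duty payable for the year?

€58772.56

January 1 – October 29, 2031: 302 days × 638 kg/day = 192,676 kg at €0.28/kg → €53949.28
October 30 – December 31, 2031: 63 days × 638 kg/day = 40,194 kg at €0.12/kg → €4823.28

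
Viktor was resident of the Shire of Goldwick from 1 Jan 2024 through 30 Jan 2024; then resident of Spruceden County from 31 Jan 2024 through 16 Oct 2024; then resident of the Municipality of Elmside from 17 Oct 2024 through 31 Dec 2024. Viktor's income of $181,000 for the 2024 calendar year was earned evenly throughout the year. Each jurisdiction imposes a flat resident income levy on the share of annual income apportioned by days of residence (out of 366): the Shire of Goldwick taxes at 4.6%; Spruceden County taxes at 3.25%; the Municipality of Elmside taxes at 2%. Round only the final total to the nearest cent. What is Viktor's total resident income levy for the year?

The Shire of Goldwick, 1 Jan – 30 Jan 2024: 30 days → $181,000 × 4.6% × 30/366 = $682.4590
Spruceden County, 31 Jan – 16 Oct 2024: 260 days → $181,000 × 3.25% × 260/366 = $4,178.8251
The Municipality of Elmside, 17 Oct – 31 Dec 2024: 76 days → $181,000 × 2% × 76/366 = $751.6940
Total = $5,612.9781

$5,612.98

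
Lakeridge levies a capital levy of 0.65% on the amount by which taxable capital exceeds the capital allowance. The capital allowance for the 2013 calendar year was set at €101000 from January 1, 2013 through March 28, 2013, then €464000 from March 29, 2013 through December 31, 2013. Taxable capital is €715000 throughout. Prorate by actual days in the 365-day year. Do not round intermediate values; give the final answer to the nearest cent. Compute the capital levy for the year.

January 1 – March 28, 2013: 87 days, exemption €101000 → (€715000 − €101000) × 0.65% × 87/365 = €951.2795
March 29 – December 31, 2013: 278 days, exemption €464000 → (€715000 − €464000) × 0.65% × 278/365 = €1242.6219
Total = €2193.9014

€2193.90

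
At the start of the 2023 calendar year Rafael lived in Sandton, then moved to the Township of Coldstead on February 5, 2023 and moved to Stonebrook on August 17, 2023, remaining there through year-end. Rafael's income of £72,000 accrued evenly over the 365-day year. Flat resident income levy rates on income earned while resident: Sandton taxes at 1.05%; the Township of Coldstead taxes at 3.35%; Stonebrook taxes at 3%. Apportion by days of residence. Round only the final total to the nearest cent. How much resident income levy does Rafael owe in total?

Sandton, January 1 – February 4, 2023: 35 days → £72,000 × 1.05% × 35/365 = £72.4932
The Township of Coldstead, February 5 – August 16, 2023: 193 days → £72,000 × 3.35% × 193/365 = £1,275.3863
Stonebrook, August 17 – December 31, 2023: 137 days → £72,000 × 3% × 137/365 = £810.7397
Total = £2,158.6192

£2,158.62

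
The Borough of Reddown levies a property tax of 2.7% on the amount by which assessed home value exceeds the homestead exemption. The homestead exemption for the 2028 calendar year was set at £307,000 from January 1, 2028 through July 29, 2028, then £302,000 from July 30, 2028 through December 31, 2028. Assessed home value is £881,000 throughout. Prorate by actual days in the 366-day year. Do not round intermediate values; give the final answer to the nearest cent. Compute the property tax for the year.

January 1 – July 29, 2028: 211 days, exemption £307,000 → (£881,000 − £307,000) × 2.7% × 211/366 = £8,934.6393
July 30 – December 31, 2028: 155 days, exemption £302,000 → (£881,000 − £302,000) × 2.7% × 155/366 = £6,620.5328
Total = £15,555.1721

£15,555.17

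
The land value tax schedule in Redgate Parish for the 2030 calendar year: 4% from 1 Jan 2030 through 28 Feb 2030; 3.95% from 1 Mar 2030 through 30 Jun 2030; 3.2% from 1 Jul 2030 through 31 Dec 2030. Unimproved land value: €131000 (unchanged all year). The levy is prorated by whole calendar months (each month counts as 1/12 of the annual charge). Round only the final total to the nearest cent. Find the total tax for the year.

€4694.17

1 Jan – 28 Feb 2030: 2 months at 4% → €131000 × 4% × 2/12 = €873.3333
1 Mar – 30 Jun 2030: 4 months at 3.95% → €131000 × 3.95% × 4/12 = €1724.8333
1 Jul – 31 Dec 2030: 6 months at 3.2% → €131000 × 3.2% × 6/12 = €2096.0000
Total = €4694.1667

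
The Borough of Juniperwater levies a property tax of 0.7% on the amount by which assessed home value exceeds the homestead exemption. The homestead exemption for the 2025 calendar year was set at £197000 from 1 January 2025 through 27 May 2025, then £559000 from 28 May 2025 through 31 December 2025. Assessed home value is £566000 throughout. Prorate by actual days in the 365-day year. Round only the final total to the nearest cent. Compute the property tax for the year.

£1069.54

1 January – 27 May 2025: 147 days, exemption £197000 → (£566000 − £197000) × 0.7% × 147/365 = £1040.2767
28 May – 31 December 2025: 218 days, exemption £559000 → (£566000 − £559000) × 0.7% × 218/365 = £29.2658
Total = £1069.5425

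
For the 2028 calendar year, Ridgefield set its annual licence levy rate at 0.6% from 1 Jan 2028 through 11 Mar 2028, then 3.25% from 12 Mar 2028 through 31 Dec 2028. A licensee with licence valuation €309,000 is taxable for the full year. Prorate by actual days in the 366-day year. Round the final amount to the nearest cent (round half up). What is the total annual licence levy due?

1 Jan – 11 Mar 2028: 71 days at 0.6% → €309,000 × 0.6% × 71/366 = €359.6557
12 Mar – 31 Dec 2028: 295 days at 3.25% → €309,000 × 3.25% × 295/366 = €8,094.3648
Total = €8,454.0205

€8,454.02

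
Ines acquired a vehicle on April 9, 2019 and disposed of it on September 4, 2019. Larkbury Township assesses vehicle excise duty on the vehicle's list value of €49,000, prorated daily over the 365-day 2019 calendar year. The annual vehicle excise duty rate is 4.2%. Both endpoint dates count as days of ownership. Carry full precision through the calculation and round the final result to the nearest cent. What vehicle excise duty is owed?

€840.12

Days held (April 9 – September 4, 2019): 149 out of 365
Tax = €49,000 × 4.2% × 149/365 = €840.1151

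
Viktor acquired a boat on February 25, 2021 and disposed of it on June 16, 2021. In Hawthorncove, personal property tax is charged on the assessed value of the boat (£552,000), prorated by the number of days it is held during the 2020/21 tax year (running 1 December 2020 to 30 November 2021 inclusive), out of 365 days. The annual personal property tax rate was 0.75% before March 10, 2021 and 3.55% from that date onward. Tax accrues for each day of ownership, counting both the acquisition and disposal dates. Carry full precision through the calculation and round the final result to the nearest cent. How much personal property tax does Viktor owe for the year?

£5,462.53

February 25 – March 9, 2021: 13 days at 0.75% → £552,000 × 0.75% × 13/365 = £147.4521
March 10 – June 16, 2021: 99 days at 3.55% → £552,000 × 3.55% × 99/365 = £5,315.0795
Total = £5,462.5315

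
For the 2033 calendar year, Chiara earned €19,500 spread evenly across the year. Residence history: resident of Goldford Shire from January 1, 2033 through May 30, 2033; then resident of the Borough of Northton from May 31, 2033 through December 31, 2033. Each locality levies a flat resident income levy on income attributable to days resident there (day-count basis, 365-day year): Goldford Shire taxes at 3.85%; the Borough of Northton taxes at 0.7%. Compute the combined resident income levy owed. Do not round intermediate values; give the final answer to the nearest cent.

€388.93

Goldford Shire, January 1 – May 30, 2033: 150 days → €19,500 × 3.85% × 150/365 = €308.5274
The Borough of Northton, May 31 – December 31, 2033: 215 days → €19,500 × 0.7% × 215/365 = €80.4041
Total = €388.9315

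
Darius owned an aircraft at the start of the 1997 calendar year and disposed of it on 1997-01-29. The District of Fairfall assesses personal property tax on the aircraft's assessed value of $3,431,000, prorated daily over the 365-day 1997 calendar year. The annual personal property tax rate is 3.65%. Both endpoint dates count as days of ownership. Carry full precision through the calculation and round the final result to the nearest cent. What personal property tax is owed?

Days held (1997-01-01 to 1997-01-29): 29 out of 365
Tax = $3,431,000 × 3.65% × 29/365 = $9,949.9000

$9,949.90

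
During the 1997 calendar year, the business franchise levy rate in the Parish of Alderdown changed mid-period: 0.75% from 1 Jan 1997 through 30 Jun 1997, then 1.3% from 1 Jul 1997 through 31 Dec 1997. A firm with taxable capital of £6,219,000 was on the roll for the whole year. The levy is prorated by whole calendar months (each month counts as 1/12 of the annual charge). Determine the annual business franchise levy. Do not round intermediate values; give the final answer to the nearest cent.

£63,744.75

1 Jan – 30 Jun 1997: 6 months at 0.75% → £6,219,000 × 0.75% × 6/12 = £23,321.2500
1 Jul – 31 Dec 1997: 6 months at 1.3% → £6,219,000 × 1.3% × 6/12 = £40,423.5000
Total = £63,744.7500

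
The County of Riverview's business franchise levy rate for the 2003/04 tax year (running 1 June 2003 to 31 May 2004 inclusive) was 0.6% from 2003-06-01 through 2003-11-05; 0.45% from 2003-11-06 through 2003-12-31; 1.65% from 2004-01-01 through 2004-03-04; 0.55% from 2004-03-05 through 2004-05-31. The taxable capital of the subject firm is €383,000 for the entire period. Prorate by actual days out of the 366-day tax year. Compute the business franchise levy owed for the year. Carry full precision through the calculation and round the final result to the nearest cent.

€2,867.27

2003-06-01 to 2003-11-05: 158 days at 0.6% → €383,000 × 0.6% × 158/366 = €992.0328
2003-11-06 to 2003-12-31: 56 days at 0.45% → €383,000 × 0.45% × 56/366 = €263.7049
2004-01-01 to 2004-03-04: 64 days at 1.65% → €383,000 × 1.65% × 64/366 = €1,105.0492
2004-03-05 to 2004-05-31: 88 days at 0.55% → €383,000 × 0.55% × 88/366 = €506.4809
Total = €2,867.2678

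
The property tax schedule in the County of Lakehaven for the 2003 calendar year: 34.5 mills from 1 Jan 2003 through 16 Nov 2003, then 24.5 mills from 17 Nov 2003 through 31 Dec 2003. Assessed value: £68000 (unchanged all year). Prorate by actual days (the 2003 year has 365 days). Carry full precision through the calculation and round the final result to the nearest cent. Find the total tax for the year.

1 Jan – 16 Nov 2003: 320 days at 34.5 mills → £68000 × 3.45% × 320/365 = £2056.7671
17 Nov – 31 Dec 2003: 45 days at 24.5 mills → £68000 × 2.45% × 45/365 = £205.3973
Total = £2262.1644

£2262.16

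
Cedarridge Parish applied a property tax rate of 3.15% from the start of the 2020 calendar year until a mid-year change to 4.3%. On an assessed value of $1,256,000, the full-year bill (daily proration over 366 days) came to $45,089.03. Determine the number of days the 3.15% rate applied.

Let d = days at the first rate; then 366 − d days at the second rate.
$1,256,000 × [3.15%·d + 4.3%·(366−d)] / 366 = $45,089.03
Solving gives d = 226, so the new rate took effect on 14 August 2020.

226 days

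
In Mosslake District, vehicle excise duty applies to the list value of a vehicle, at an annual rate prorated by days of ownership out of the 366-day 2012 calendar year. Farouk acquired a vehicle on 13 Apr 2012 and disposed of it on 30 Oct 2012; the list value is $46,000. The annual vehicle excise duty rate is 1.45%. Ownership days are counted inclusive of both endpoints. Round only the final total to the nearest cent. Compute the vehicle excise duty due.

Days held (13 Apr – 30 Oct 2012): 201 out of 366
Tax = $46,000 × 1.45% × 201/366 = $366.3033

$366.30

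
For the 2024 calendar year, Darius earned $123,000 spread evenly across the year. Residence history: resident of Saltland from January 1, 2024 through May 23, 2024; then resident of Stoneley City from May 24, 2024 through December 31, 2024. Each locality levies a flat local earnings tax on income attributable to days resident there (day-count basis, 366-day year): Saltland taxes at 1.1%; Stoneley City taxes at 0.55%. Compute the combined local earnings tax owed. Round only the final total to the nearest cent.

Saltland, January 1 – May 23, 2024: 144 days → $123,000 × 1.1% × 144/366 = $532.3279
Stoneley City, May 24 – December 31, 2024: 222 days → $123,000 × 0.55% × 222/366 = $410.3361
Total = $942.6639

$942.66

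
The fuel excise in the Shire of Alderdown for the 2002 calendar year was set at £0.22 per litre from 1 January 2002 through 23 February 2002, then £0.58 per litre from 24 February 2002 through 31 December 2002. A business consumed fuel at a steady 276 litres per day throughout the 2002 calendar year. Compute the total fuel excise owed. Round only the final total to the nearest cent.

1 January – 23 February 2002: 54 days × 276 litres/day = 14,904 litres at £0.22/litre → £3,278.88
24 February – 31 December 2002: 311 days × 276 litres/day = 85,836 litres at £0.58/litre → £49,784.88

£53,063.76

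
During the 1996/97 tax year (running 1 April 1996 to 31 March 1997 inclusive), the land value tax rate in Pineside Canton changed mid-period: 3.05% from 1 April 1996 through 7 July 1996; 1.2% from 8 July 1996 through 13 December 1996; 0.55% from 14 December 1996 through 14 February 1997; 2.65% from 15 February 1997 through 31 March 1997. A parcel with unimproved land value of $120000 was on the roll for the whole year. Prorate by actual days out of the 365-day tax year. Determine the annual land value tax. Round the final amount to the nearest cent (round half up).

$2115.95

1 April – 7 July 1996: 98 days at 3.05% → $120000 × 3.05% × 98/365 = $982.6849
8 July – 13 December 1996: 159 days at 1.2% → $120000 × 1.2% × 159/365 = $627.2877
14 December 1996 – 14 February 1997: 63 days at 0.55% → $120000 × 0.55% × 63/365 = $113.9178
15 February – 31 March 1997: 45 days at 2.65% → $120000 × 2.65% × 45/365 = $392.0548
Total = $2115.9452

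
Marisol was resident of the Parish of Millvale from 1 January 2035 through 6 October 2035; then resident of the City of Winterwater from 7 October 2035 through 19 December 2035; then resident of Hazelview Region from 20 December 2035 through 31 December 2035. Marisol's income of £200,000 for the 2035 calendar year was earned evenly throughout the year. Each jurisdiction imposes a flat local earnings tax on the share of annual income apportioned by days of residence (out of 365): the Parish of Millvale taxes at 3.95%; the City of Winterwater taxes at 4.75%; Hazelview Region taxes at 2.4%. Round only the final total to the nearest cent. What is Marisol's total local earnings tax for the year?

The Parish of Millvale, 1 January – 6 October 2035: 279 days → £200,000 × 3.95% × 279/365 = £6,038.6301
The City of Winterwater, 7 October – 19 December 2035: 74 days → £200,000 × 4.75% × 74/365 = £1,926.0274
Hazelview Region, 20 December – 31 December 2035: 12 days → £200,000 × 2.4% × 12/365 = £157.8082
Total = £8,122.4658

£8,122.47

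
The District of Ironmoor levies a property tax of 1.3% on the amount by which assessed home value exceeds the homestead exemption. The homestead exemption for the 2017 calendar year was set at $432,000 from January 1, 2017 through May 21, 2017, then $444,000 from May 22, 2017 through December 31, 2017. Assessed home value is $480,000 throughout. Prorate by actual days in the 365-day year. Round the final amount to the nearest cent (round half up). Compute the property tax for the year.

January 1 – May 21, 2017: 141 days, exemption $432,000 → ($480,000 − $432,000) × 1.3% × 141/365 = $241.0521
May 22 – December 31, 2017: 224 days, exemption $444,000 → ($480,000 − $444,000) × 1.3% × 224/365 = $287.2110
Total = $528.2630

$528.26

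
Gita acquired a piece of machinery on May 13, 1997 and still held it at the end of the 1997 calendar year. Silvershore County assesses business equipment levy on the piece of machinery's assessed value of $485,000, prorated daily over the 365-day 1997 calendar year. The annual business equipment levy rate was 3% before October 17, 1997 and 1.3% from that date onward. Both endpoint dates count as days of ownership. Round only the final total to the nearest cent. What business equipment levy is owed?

$7,571.32

May 13 – October 16, 1997: 157 days at 3% → $485,000 × 3% × 157/365 = $6,258.4932
October 17 – December 31, 1997: 76 days at 1.3% → $485,000 × 1.3% × 76/365 = $1,312.8219
Total = $7,571.3151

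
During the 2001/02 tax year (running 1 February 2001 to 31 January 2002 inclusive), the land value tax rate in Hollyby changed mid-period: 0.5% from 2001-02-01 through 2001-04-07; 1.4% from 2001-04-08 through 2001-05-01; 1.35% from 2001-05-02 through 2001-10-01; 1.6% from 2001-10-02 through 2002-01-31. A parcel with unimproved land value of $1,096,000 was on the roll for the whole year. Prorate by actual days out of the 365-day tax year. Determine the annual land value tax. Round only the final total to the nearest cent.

$14,063.33

2001-02-01 to 2001-04-07: 66 days at 0.5% → $1,096,000 × 0.5% × 66/365 = $990.9041
2001-04-08 to 2001-05-01: 24 days at 1.4% → $1,096,000 × 1.4% × 24/365 = $1,008.9205
2001-05-02 to 2001-10-01: 153 days at 1.35% → $1,096,000 × 1.35% × 153/365 = $6,202.1589
2001-10-02 to 2002-01-31: 122 days at 1.6% → $1,096,000 × 1.6% × 122/365 = $5,861.3479
Total = $14,063.3315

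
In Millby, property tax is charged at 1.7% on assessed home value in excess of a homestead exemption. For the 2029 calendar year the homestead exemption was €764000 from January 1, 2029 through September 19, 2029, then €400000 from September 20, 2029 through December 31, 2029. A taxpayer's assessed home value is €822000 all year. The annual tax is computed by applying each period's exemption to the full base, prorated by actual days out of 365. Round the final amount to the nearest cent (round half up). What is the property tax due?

January 1 – September 19, 2029: 262 days, exemption €764000 → (€822000 − €764000) × 1.7% × 262/365 = €707.7589
September 20 – December 31, 2029: 103 days, exemption €400000 → (€822000 − €400000) × 1.7% × 103/365 = €2024.4438
Total = €2732.2027

€2732.20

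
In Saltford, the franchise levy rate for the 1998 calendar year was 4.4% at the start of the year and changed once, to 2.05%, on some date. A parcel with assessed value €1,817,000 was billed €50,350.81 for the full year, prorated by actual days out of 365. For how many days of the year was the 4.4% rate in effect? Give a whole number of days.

112 days

Let d = days at the first rate; then 365 − d days at the second rate.
€1,817,000 × [4.4%·d + 2.05%·(365−d)] / 365 = €50,350.81
Solving gives d = 112, so the new rate took effect on 23 Apr 1998.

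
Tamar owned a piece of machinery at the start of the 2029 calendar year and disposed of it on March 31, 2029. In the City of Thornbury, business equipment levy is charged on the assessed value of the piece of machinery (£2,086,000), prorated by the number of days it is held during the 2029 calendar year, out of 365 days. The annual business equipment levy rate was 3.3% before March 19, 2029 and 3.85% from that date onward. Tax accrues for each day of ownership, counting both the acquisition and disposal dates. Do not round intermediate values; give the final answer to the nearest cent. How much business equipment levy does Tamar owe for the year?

£17,382.38

January 1 – March 18, 2029: 77 days at 3.3% → £2,086,000 × 3.3% × 77/365 = £14,521.9890
March 19 – March 31, 2029: 13 days at 3.85% → £2,086,000 × 3.85% × 13/365 = £2,860.3918
Total = £17,382.3808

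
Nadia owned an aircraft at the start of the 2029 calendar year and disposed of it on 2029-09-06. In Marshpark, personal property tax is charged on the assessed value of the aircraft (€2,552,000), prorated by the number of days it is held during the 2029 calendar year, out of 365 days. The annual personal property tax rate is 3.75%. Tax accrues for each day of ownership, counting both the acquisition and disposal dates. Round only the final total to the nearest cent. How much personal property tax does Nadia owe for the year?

€65,285.75

Days held (2029-01-01 to 2029-09-06): 249 out of 365
Tax = €2,552,000 × 3.75% × 249/365 = €65,285.7534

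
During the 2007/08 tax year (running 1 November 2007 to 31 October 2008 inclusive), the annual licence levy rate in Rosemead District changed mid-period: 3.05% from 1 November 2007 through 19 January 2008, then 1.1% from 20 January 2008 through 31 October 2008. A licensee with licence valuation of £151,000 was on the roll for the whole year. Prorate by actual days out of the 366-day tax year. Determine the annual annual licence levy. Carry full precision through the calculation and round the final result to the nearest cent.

£2,304.61

1 November 2007 – 19 January 2008: 80 days at 3.05% → £151,000 × 3.05% × 80/366 = £1,006.6667
20 January – 31 October 2008: 286 days at 1.1% → £151,000 × 1.1% × 286/366 = £1,297.9399
Total = £2,304.6066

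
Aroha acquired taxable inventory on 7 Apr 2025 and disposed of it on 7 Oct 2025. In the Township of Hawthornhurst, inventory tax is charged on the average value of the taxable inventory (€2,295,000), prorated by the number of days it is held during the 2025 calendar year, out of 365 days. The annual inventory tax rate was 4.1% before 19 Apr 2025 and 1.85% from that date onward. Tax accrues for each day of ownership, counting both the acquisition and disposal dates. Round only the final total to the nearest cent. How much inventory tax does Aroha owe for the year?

€23,100.90

7 Apr – 18 Apr 2025: 12 days at 4.1% → €2,295,000 × 4.1% × 12/365 = €3,093.5342
19 Apr – 7 Oct 2025: 172 days at 1.85% → €2,295,000 × 1.85% × 172/365 = €20,007.3699
Total = €23,100.9041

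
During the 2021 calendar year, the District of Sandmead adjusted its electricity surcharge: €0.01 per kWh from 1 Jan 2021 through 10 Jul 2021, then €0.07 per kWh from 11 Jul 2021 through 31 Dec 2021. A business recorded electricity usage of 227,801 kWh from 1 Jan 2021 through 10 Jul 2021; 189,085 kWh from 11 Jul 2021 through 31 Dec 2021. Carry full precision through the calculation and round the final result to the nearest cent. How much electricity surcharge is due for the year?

1 Jan – 10 Jul 2021: 227,801 kWh at €0.01/kWh → €2,278.01
11 Jul – 31 Dec 2021: 189,085 kWh at €0.07/kWh → €13,235.95

€15,513.96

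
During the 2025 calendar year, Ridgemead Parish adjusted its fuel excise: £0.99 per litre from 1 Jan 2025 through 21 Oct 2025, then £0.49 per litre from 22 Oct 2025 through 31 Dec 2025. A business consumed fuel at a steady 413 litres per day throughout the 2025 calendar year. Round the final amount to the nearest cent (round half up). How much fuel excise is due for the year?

£134,576.05

1 Jan – 21 Oct 2025: 294 days × 413 litres/day = 121,422 litres at £0.99/litre → £120,207.78
22 Oct – 31 Dec 2025: 71 days × 413 litres/day = 29,323 litres at £0.49/litre → £14,368.27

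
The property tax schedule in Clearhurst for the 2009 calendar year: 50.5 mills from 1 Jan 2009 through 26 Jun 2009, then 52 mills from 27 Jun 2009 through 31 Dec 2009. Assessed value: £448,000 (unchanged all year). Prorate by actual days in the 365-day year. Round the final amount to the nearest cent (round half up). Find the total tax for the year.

£22,970.13

1 Jan – 26 Jun 2009: 177 days at 50.5 mills → £448,000 × 5.05% × 177/365 = £10,971.0904
27 Jun – 31 Dec 2009: 188 days at 52 mills → £448,000 × 5.2% × 188/365 = £11,999.0356
Total = £22,970.1260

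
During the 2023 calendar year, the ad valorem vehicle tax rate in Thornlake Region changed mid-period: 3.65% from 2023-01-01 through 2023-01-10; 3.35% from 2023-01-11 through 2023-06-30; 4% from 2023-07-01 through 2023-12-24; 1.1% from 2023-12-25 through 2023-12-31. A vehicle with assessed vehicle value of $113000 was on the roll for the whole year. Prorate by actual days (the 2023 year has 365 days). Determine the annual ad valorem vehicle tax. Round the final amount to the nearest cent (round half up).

2023-01-01 to 2023-01-10: 10 days at 3.65% → $113000 × 3.65% × 10/365 = $113.0000
2023-01-11 to 2023-06-30: 171 days at 3.35% → $113000 × 3.35% × 171/365 = $1773.4808
2023-07-01 to 2023-12-24: 177 days at 4% → $113000 × 4% × 177/365 = $2191.8904
2023-12-25 to 2023-12-31: 7 days at 1.1% → $113000 × 1.1% × 7/365 = $23.8384
Total = $4102.2096

$4102.21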